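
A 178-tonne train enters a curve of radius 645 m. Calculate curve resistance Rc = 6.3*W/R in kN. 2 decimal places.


Rc = 6.3 * W / R
Rc = 6.3 * 178 / 645
Rc = 1121.4 / 645
Rc = 1.74 kN

1.74


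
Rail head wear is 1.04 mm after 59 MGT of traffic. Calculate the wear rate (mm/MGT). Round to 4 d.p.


Wear rate = total wear / cumulative tonnage
Rate = 1.04 / 59
Rate = 0.0176 mm/MGT

0.0176


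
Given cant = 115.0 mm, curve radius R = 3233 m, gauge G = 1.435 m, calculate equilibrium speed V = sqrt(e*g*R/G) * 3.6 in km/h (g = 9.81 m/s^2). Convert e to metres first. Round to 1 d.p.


Convert cant: e = 115.0 mm = 0.1150 m
V_ms = sqrt(0.1150 * 9.81 * 3233 / 1.435)
V_ms = sqrt(2541.678711) = 50.4151 m/s
V = 50.4151 * 3.6 = 181.5 km/h

181.5


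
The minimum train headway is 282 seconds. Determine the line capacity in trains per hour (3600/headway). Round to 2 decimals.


Capacity = 3600 / headway
Capacity = 3600 / 282
Capacity = 12.77 trains/hour

12.77


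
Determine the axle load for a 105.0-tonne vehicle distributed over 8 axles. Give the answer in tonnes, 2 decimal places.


Load per axle = total weight / number of axles
Load = 105.0 / 8
Load = 13.13 tonnes

13.13


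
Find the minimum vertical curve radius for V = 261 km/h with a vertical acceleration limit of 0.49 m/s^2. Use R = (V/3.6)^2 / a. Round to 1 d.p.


Convert speed: V = 261 / 3.6 = 72.5 m/s
V^2 = 5256.25 m^2/s^2
R_v = 5256.25 / 0.49
R_v = 10727.0 m

10727.0


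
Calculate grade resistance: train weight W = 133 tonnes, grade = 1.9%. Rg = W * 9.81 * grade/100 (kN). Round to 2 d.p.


Rg = W * 9.81 * grade / 100
Rg = 133 * 9.81 * 1.9 / 100
Rg = 1304.73 * 0.019
Rg = 24.79 kN

24.79


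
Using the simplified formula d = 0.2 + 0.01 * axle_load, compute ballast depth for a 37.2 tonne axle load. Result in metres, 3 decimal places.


d = 0.2 + 0.01 * 37.2
d = 0.2 + 0.372
d = 0.572 m

0.572


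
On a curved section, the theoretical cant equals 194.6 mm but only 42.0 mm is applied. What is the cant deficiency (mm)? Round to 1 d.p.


Cant deficiency = equilibrium cant - actual cant
CD = 194.6 - 42.0
CD = 152.6 mm

152.6


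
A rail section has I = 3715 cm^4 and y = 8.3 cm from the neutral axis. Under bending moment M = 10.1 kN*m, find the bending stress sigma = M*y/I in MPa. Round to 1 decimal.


Convert units:
M = 10.1 kN*m = 10100000 N*mm
y = 8.3 cm = 83 mm
I = 3715 cm^4 = 37150000 mm^4
sigma = 10100000 * 83 / 37150000
sigma = 22.6 MPa

22.6


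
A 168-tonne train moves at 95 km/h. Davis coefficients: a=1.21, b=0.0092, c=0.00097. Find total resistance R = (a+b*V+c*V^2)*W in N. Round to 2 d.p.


b*V = 0.0092 * 95 = 0.874
c*V^2 = 0.00097 * 9025 = 8.75425
R_per_t = 1.21 + 0.874 + 8.75425 = 10.83825 N/t
R_total = 10.83825 * 168 = 1820.83 N

1820.83


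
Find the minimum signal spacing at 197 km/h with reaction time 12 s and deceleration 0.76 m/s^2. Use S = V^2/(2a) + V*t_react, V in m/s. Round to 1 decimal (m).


V = 197 / 3.6 = 54.7222 m/s
Braking distance = 54.7222^2 / (2*0.76) = 1970.08 m
Sighting distance = 54.7222 * 12 = 656.6667 m
S = 1970.08 + 656.6667 = 2626.7 m

2626.7


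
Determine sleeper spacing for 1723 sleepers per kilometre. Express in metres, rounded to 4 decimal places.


Spacing = 1000 m / number of sleepers
Spacing = 1000 / 1723
Spacing = 0.5804 m

0.5804


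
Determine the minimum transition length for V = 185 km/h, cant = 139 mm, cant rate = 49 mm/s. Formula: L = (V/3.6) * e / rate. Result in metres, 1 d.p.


Convert speed: V = 185 / 3.6 = 51.3889 m/s
L = 51.3889 * 139 / 49
L = 7143.0556 / 49
L = 145.8 m

145.8


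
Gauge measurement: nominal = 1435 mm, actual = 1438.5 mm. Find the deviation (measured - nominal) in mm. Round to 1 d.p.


Deviation = measured - nominal
Deviation = 1438.5 - 1435
Deviation = 3.5 mm

3.5


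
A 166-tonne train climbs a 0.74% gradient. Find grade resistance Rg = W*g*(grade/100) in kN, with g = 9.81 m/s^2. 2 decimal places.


Rg = W * 9.81 * grade / 100
Rg = 166 * 9.81 * 0.74 / 100
Rg = 1628.46 * 0.0074
Rg = 12.05 kN

12.05


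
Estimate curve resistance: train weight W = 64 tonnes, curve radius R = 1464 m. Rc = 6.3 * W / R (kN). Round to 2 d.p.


Rc = 6.3 * W / R
Rc = 6.3 * 64 / 1464
Rc = 403.2 / 1464
Rc = 0.28 kN

0.28


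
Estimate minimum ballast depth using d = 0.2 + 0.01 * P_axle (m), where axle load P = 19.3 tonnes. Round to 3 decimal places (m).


d = 0.2 + 0.01 * 19.3
d = 0.2 + 0.193
d = 0.393 m

0.393


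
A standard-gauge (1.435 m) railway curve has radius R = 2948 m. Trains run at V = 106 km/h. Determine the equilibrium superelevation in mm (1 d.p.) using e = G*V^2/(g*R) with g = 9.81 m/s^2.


Convert speed: V = 106 / 3.6 = 29.4444 m/s
Apply formula: e = 1.435 * 29.4444^2 / (9.81 * 2948)
e = 1.435 * 866.9753 / 28919.88
e = 0.043019 m = 43.0 mm

43.0


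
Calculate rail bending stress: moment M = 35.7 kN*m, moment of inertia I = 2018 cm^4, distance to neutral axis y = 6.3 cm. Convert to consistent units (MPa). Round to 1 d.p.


Convert units:
M = 35.7 kN*m = 35700000 N*mm
y = 6.3 cm = 63 mm
I = 2018 cm^4 = 20180000 mm^4
sigma = 35700000 * 63 / 20180000
sigma = 111.5 MPa

111.5


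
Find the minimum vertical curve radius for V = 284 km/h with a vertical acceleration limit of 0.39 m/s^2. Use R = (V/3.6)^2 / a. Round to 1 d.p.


Convert speed: V = 284 / 3.6 = 78.8889 m/s
V^2 = 6223.4568 m^2/s^2
R_v = 6223.4568 / 0.39
R_v = 15957.6 m

15957.6


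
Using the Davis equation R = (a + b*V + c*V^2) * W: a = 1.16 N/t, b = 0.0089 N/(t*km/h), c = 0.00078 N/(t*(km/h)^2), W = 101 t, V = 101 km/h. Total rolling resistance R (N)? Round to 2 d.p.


b*V = 0.0089 * 101 = 0.8989
c*V^2 = 0.00078 * 10201 = 7.95678
R_per_t = 1.16 + 0.8989 + 7.95678 = 10.01568 N/t
R_total = 10.01568 * 101 = 1011.58 N

1011.58


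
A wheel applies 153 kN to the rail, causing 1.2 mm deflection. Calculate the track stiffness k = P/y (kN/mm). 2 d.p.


Track stiffness k = P / y
k = 153 / 1.2
k = 127.50 kN/mm

127.50


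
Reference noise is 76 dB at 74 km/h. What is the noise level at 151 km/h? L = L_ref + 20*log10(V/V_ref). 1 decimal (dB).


V/V_ref = 151 / 74 = 2.040541
log10(2.040541) = 0.309745
20 * 0.309745 = 6.1949
L = 76 + 6.1949 = 82.2 dB

82.2


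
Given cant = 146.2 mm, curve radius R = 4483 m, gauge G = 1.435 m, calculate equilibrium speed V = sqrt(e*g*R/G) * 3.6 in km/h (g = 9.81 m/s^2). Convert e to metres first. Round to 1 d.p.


Convert cant: e = 146.2 mm = 0.1462 m
V_ms = sqrt(0.1462 * 9.81 * 4483 / 1.435)
V_ms = sqrt(4480.569495) = 66.9371 m/s
V = 66.9371 * 3.6 = 241.0 km/h

241.0


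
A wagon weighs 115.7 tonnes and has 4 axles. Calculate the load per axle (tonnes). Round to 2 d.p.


Load per axle = total weight / number of axles
Load = 115.7 / 4
Load = 28.93 tonnes

28.93


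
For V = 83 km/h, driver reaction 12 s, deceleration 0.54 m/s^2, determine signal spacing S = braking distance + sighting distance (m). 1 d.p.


V = 83 / 3.6 = 23.0556 m/s
Braking distance = 23.0556^2 / (2*0.54) = 492.1839 m
Sighting distance = 23.0556 * 12 = 276.6667 m
S = 492.1839 + 276.6667 = 768.9 m

768.9


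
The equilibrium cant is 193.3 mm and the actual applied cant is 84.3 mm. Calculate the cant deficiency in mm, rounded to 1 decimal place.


Cant deficiency = equilibrium cant - actual cant
CD = 193.3 - 84.3
CD = 109.0 mm

109.0


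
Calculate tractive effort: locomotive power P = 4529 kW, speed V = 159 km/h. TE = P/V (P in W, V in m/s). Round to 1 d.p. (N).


Convert: P = 4529 kW = 4529000 W
V = 159 / 3.6 = 44.1667 m/s
TE = 4529000 / 44.1667
TE = 102543.4 N

102543.4


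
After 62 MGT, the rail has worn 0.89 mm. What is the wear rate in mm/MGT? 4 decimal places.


Wear rate = total wear / cumulative tonnage
Rate = 0.89 / 62
Rate = 0.0144 mm/MGT

0.0144


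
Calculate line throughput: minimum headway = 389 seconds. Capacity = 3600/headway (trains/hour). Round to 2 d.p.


Capacity = 3600 / headway
Capacity = 3600 / 389
Capacity = 9.25 trains/hour

9.25


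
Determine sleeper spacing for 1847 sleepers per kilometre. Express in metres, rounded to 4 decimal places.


Spacing = 1000 m / number of sleepers
Spacing = 1000 / 1847
Spacing = 0.5414 m

0.5414


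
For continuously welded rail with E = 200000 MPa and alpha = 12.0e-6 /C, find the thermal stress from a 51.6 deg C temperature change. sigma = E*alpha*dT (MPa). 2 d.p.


sigma = E * alpha * dT
sigma = 200000 * 12.0e-6 * 51.6
sigma = 2.4 * 51.6
sigma = 123.84 MPa

123.84


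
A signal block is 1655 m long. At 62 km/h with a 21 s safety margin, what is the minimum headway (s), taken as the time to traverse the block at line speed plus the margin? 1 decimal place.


V = 62 / 3.6 = 17.2222 m/s
Block traversal time = 1655 / 17.2222 = 96.0968 s
Headway = 96.0968 + 21
Headway = 117.1 s

117.1


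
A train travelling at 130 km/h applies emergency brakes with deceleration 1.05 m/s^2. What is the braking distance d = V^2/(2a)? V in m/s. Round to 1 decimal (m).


Convert speed: V = 130 / 3.6 = 36.1111 m/s
V^2 = 1304.0123
d = 1304.0123 / (2 * 1.05)
d = 1304.0123 / 2.1
d = 621.0 m

621.0


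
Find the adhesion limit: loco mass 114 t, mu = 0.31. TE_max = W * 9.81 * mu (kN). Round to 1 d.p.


TE_max = W * g * mu
TE_max = 114 * 9.81 * 0.31
TE_max = 1118.34 * 0.31
TE_max = 346.7 kN

346.7


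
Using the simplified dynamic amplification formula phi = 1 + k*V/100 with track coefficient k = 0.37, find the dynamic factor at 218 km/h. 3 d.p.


phi = 1 + k * V / 100
phi = 1 + 0.37 * 218 / 100
phi = 1 + 0.8066
phi = 1.807

1.807


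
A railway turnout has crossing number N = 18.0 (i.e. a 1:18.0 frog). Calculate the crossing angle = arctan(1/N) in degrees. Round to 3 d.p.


1/N = 1/18.0 = 0.055556
angle = arctan(0.055556) = 0.055499 rad
angle = 0.055499 * 180/pi = 3.180 degrees

3.180


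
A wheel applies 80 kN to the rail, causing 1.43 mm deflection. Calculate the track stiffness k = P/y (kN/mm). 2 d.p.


Track stiffness k = P / y
k = 80 / 1.43
k = 55.94 kN/mm

55.94


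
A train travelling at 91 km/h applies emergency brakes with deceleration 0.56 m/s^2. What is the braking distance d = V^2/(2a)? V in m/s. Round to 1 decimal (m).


Convert speed: V = 91 / 3.6 = 25.2778 m/s
V^2 = 638.966
d = 638.966 / (2 * 0.56)
d = 638.966 / 1.12
d = 570.5 m

570.5


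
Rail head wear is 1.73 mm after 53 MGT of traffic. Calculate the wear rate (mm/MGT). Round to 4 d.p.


Wear rate = total wear / cumulative tonnage
Rate = 1.73 / 53
Rate = 0.0326 mm/MGT

0.0326


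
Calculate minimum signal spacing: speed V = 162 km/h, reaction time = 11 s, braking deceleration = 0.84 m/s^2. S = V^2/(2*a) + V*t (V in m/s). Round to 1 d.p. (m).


V = 162 / 3.6 = 45.0 m/s
Braking distance = 45.0^2 / (2*0.84) = 1205.3571 m
Sighting distance = 45.0 * 11 = 495.0 m
S = 1205.3571 + 495.0 = 1700.4 m

1700.4


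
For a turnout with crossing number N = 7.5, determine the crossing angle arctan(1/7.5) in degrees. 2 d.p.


1/N = 1/7.5 = 0.133333
angle = arctan(0.133333) = 0.132552 rad
angle = 0.132552 * 180/pi = 7.59 degrees

7.59


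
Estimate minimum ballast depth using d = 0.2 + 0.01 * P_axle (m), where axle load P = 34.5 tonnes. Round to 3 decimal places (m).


d = 0.2 + 0.01 * 34.5
d = 0.2 + 0.345
d = 0.545 m

0.545


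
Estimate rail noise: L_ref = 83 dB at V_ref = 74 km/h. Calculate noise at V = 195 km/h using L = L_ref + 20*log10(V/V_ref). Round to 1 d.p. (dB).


V/V_ref = 195 / 74 = 2.635135
log10(2.635135) = 0.420803
20 * 0.420803 = 8.4161
L = 83 + 8.4161 = 91.4 dB

91.4


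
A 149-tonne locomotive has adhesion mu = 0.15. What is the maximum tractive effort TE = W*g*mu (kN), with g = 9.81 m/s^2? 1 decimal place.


TE_max = W * g * mu
TE_max = 149 * 9.81 * 0.15
TE_max = 1461.69 * 0.15
TE_max = 219.3 kN

219.3


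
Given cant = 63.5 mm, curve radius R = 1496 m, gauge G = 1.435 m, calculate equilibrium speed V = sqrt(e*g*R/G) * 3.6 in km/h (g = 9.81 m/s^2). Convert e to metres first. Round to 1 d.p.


Convert cant: e = 63.5 mm = 0.0635 m
V_ms = sqrt(0.0635 * 9.81 * 1496 / 1.435)
V_ms = sqrt(649.415164) = 25.4836 m/s
V = 25.4836 * 3.6 = 91.7 km/h

91.7


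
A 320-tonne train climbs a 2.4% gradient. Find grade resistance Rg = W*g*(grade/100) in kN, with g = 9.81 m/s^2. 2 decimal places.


Rg = W * 9.81 * grade / 100
Rg = 320 * 9.81 * 2.4 / 100
Rg = 3139.2 * 0.024
Rg = 75.34 kN

75.34


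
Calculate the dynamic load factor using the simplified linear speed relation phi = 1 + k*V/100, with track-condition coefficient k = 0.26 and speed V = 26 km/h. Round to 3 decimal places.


phi = 1 + k * V / 100
phi = 1 + 0.26 * 26 / 100
phi = 1 + 0.0676
phi = 1.068

1.068


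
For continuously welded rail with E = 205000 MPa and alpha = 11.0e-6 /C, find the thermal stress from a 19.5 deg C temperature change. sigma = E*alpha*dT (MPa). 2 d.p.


sigma = E * alpha * dT
sigma = 205000 * 11.0e-6 * 19.5
sigma = 2.255 * 19.5
sigma = 43.97 MPa

43.97


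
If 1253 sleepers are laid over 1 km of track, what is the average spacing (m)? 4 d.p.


Spacing = 1000 m / number of sleepers
Spacing = 1000 / 1253
Spacing = 0.7981 m

0.7981


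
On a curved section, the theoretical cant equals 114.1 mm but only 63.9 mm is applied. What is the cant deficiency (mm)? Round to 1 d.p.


Cant deficiency = equilibrium cant - actual cant
CD = 114.1 - 63.9
CD = 50.2 mm

50.2


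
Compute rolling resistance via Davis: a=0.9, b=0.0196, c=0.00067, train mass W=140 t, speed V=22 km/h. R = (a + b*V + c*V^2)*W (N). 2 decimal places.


b*V = 0.0196 * 22 = 0.4312
c*V^2 = 0.00067 * 484 = 0.32428
R_per_t = 0.9 + 0.4312 + 0.32428 = 1.65548 N/t
R_total = 1.65548 * 140 = 231.77 N

231.77


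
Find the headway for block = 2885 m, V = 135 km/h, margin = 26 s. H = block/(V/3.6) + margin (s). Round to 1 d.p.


V = 135 / 3.6 = 37.5 m/s
Block traversal time = 2885 / 37.5 = 76.9333 s
Headway = 76.9333 + 26
Headway = 102.9 s

102.9


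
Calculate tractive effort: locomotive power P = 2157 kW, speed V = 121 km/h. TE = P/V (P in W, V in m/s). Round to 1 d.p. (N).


Convert: P = 2157 kW = 2157000 W
V = 121 / 3.6 = 33.6111 m/s
TE = 2157000 / 33.6111
TE = 64175.2 N

64175.2


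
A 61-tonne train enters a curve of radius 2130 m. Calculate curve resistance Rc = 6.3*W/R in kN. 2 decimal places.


Rc = 6.3 * W / R
Rc = 6.3 * 61 / 2130
Rc = 384.3 / 2130
Rc = 0.18 kN

0.18


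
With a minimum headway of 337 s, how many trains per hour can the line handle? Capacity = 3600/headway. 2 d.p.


Capacity = 3600 / headway
Capacity = 3600 / 337
Capacity = 10.68 trains/hour

10.68


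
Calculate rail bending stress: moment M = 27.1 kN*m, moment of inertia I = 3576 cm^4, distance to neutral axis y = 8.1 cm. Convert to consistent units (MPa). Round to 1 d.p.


Convert units:
M = 27.1 kN*m = 27100000 N*mm
y = 8.1 cm = 81 mm
I = 3576 cm^4 = 35760000 mm^4
sigma = 27100000 * 81 / 35760000
sigma = 61.4 MPa

61.4


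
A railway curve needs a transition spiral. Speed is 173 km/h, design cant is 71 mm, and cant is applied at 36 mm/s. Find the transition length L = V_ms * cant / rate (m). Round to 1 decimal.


Convert speed: V = 173 / 3.6 = 48.0556 m/s
L = 48.0556 * 71 / 36
L = 3411.9444 / 36
L = 94.8 m

94.8


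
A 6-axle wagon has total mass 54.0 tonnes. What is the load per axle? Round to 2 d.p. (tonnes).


Load per axle = total weight / number of axles
Load = 54.0 / 6
Load = 9.00 tonnes

9.00


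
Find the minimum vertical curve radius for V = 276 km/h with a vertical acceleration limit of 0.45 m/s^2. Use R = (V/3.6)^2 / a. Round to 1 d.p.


Convert speed: V = 276 / 3.6 = 76.6667 m/s
V^2 = 5877.7778 m^2/s^2
R_v = 5877.7778 / 0.45
R_v = 13061.7 m

13061.7


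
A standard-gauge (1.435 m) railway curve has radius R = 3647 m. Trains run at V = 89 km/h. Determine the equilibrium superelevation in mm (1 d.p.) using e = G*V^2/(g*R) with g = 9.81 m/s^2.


Convert speed: V = 89 / 3.6 = 24.7222 m/s
Apply formula: e = 1.435 * 24.7222^2 / (9.81 * 3647)
e = 1.435 * 611.1883 / 35777.07
e = 0.024514 m = 24.5 mm

24.5


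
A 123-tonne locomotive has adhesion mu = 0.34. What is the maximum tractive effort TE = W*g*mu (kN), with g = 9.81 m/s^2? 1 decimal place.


TE_max = W * g * mu
TE_max = 123 * 9.81 * 0.34
TE_max = 1206.63 * 0.34
TE_max = 410.3 kN

410.3


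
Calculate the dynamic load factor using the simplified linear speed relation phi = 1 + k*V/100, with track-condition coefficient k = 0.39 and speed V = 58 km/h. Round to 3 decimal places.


phi = 1 + k * V / 100
phi = 1 + 0.39 * 58 / 100
phi = 1 + 0.2262
phi = 1.226

1.226


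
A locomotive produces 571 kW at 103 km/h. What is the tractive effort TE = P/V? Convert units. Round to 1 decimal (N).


Convert: P = 571 kW = 571000 W
V = 103 / 3.6 = 28.6111 m/s
TE = 571000 / 28.6111
TE = 19957.3 N

19957.3


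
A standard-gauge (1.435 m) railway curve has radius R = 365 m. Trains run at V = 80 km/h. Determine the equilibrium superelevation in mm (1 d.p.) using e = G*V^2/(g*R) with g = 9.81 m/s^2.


Convert speed: V = 80 / 3.6 = 22.2222 m/s
Apply formula: e = 1.435 * 22.2222^2 / (9.81 * 365)
e = 1.435 * 493.8272 / 3580.65
e = 0.197909 m = 197.9 mm

197.9


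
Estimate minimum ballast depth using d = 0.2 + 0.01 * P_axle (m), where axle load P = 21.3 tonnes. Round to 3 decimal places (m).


d = 0.2 + 0.01 * 21.3
d = 0.2 + 0.213
d = 0.413 m

0.413


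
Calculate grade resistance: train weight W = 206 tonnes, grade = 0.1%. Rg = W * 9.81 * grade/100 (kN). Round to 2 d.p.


Rg = W * 9.81 * grade / 100
Rg = 206 * 9.81 * 0.1 / 100
Rg = 2020.86 * 0.001
Rg = 2.02 kN

2.02


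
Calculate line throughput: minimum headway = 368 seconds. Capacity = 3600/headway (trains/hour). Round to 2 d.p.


Capacity = 3600 / headway
Capacity = 3600 / 368
Capacity = 9.78 trains/hour

9.78


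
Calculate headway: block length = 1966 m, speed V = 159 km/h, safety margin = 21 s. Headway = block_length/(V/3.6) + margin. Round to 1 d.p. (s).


V = 159 / 3.6 = 44.1667 m/s
Block traversal time = 1966 / 44.1667 = 44.5132 s
Headway = 44.5132 + 21
Headway = 65.5 s

65.5


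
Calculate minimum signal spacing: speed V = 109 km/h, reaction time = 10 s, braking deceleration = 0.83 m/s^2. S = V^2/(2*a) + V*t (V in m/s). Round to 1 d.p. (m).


V = 109 / 3.6 = 30.2778 m/s
Braking distance = 30.2778^2 / (2*0.83) = 552.2553 m
Sighting distance = 30.2778 * 10 = 302.7778 m
S = 552.2553 + 302.7778 = 855.0 m

855.0


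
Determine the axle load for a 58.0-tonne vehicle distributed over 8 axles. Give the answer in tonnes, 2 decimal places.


Load per axle = total weight / number of axles
Load = 58.0 / 8
Load = 7.25 tonnes

7.25


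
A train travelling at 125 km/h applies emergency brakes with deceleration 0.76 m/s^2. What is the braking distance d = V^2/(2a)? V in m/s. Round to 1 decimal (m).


Convert speed: V = 125 / 3.6 = 34.7222 m/s
V^2 = 1205.6327
d = 1205.6327 / (2 * 0.76)
d = 1205.6327 / 1.52
d = 793.2 m

793.2


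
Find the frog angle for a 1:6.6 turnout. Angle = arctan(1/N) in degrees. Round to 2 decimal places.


1/N = 1/6.6 = 0.151515
angle = arctan(0.151515) = 0.150371 rad
angle = 0.150371 * 180/pi = 8.62 degrees

8.62


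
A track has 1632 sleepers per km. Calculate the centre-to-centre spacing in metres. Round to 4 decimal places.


Spacing = 1000 m / number of sleepers
Spacing = 1000 / 1632
Spacing = 0.6127 m

0.6127


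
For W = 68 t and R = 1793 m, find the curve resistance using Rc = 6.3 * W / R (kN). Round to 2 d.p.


Rc = 6.3 * W / R
Rc = 6.3 * 68 / 1793
Rc = 428.4 / 1793
Rc = 0.24 kN

0.24


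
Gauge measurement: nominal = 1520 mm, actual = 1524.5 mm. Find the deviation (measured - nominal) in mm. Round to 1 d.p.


Deviation = measured - nominal
Deviation = 1524.5 - 1520
Deviation = 4.5 mm

4.5


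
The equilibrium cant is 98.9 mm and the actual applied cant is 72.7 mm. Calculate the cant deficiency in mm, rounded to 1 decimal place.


Cant deficiency = equilibrium cant - actual cant
CD = 98.9 - 72.7
CD = 26.2 mm

26.2


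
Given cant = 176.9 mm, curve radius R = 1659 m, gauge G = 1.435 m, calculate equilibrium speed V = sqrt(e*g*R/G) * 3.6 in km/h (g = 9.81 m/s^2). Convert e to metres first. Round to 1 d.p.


Convert cant: e = 176.9 mm = 0.1769 m
V_ms = sqrt(0.1769 * 9.81 * 1659 / 1.435)
V_ms = sqrt(2006.27899) = 44.7915 m/s
V = 44.7915 * 3.6 = 161.2 km/h

161.2


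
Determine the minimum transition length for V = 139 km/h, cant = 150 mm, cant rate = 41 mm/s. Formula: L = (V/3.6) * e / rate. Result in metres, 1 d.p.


Convert speed: V = 139 / 3.6 = 38.6111 m/s
L = 38.6111 * 150 / 41
L = 5791.6667 / 41
L = 141.3 m

141.3


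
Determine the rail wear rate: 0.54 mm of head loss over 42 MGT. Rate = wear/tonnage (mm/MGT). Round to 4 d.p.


Wear rate = total wear / cumulative tonnage
Rate = 0.54 / 42
Rate = 0.0129 mm/MGT

0.0129


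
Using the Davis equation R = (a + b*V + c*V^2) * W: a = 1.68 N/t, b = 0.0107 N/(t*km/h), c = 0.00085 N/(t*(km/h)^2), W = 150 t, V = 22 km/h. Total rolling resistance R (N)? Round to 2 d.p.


b*V = 0.0107 * 22 = 0.2354
c*V^2 = 0.00085 * 484 = 0.4114
R_per_t = 1.68 + 0.2354 + 0.4114 = 2.3268 N/t
R_total = 2.3268 * 150 = 349.02 N

349.02


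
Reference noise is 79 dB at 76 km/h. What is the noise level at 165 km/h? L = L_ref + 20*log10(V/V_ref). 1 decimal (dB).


V/V_ref = 165 / 76 = 2.171053
log10(2.171053) = 0.33667
20 * 0.33667 = 6.7334
L = 79 + 6.7334 = 85.7 dB

85.7


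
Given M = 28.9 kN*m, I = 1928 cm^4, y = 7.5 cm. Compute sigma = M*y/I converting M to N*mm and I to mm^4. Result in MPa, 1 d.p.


Convert units:
M = 28.9 kN*m = 28900000 N*mm
y = 7.5 cm = 75 mm
I = 1928 cm^4 = 19280000 mm^4
sigma = 28900000 * 75 / 19280000
sigma = 112.4 MPa

112.4


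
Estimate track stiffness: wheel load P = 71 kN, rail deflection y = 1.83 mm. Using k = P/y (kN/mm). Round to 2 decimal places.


Track stiffness k = P / y
k = 71 / 1.83
k = 38.80 kN/mm

38.80


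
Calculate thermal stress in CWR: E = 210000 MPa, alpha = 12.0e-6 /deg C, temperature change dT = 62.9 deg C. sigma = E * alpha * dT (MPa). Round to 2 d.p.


sigma = E * alpha * dT
sigma = 210000 * 12.0e-6 * 62.9
sigma = 2.52 * 62.9
sigma = 158.51 MPa

158.51


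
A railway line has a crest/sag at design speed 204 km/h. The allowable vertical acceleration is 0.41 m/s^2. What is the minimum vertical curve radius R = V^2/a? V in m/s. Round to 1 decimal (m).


Convert speed: V = 204 / 3.6 = 56.6667 m/s
V^2 = 3211.1111 m^2/s^2
R_v = 3211.1111 / 0.41
R_v = 7832.0 m

7832.0


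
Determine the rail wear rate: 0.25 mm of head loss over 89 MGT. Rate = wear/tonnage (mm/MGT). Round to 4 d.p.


Wear rate = total wear / cumulative tonnage
Rate = 0.25 / 89
Rate = 0.0028 mm/MGT

0.0028


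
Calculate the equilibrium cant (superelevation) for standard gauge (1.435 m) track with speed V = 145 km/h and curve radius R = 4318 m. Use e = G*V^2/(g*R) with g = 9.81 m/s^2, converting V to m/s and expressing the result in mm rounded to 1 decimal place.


Convert speed: V = 145 / 3.6 = 40.2778 m/s
Apply formula: e = 1.435 * 40.2778^2 / (9.81 * 4318)
e = 1.435 * 1622.2994 / 42359.58
e = 0.054958 m = 55.0 mm

55.0


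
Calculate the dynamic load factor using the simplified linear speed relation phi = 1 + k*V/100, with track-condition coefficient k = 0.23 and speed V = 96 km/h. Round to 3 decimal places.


phi = 1 + k * V / 100
phi = 1 + 0.23 * 96 / 100
phi = 1 + 0.2208
phi = 1.221

1.221


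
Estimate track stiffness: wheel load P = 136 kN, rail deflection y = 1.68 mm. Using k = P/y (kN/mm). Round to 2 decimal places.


Track stiffness k = P / y
k = 136 / 1.68
k = 80.95 kN/mm

80.95


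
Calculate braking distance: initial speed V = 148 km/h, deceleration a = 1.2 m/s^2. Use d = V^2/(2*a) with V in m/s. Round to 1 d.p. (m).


Convert speed: V = 148 / 3.6 = 41.1111 m/s
V^2 = 1690.1235
d = 1690.1235 / (2 * 1.2)
d = 1690.1235 / 2.4
d = 704.2 m

704.2


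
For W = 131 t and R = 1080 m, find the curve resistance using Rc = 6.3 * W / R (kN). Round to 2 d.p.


Rc = 6.3 * W / R
Rc = 6.3 * 131 / 1080
Rc = 825.3 / 1080
Rc = 0.76 kN

0.76


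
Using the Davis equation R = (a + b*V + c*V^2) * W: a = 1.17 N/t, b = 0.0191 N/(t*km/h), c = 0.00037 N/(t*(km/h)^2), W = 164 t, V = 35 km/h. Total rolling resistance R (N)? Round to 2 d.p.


b*V = 0.0191 * 35 = 0.6685
c*V^2 = 0.00037 * 1225 = 0.45325
R_per_t = 1.17 + 0.6685 + 0.45325 = 2.29175 N/t
R_total = 2.29175 * 164 = 375.85 N

375.85


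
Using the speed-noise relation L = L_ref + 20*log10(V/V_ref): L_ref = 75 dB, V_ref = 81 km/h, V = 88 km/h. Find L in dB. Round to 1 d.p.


V/V_ref = 88 / 81 = 1.08642
log10(1.08642) = 0.035998
20 * 0.035998 = 0.72
L = 75 + 0.72 = 75.7 dB

75.7


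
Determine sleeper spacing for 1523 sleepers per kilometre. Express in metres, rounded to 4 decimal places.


Spacing = 1000 m / number of sleepers
Spacing = 1000 / 1523
Spacing = 0.6566 m

0.6566


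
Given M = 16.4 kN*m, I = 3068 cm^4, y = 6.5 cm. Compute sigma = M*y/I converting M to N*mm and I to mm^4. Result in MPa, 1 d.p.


Convert units:
M = 16.4 kN*m = 16400000 N*mm
y = 6.5 cm = 65 mm
I = 3068 cm^4 = 30680000 mm^4
sigma = 16400000 * 65 / 30680000
sigma = 34.7 MPa

34.7


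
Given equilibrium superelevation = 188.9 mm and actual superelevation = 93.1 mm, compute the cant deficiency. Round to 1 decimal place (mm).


Cant deficiency = equilibrium cant - actual cant
CD = 188.9 - 93.1
CD = 95.8 mm

95.8


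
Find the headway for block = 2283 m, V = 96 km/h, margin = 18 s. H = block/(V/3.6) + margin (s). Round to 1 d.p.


V = 96 / 3.6 = 26.6667 m/s
Block traversal time = 2283 / 26.6667 = 85.6125 s
Headway = 85.6125 + 18
Headway = 103.6 s

103.6


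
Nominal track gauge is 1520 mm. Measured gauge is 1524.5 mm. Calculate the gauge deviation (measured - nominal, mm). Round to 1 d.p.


Deviation = measured - nominal
Deviation = 1524.5 - 1520
Deviation = 4.5 mm

4.5


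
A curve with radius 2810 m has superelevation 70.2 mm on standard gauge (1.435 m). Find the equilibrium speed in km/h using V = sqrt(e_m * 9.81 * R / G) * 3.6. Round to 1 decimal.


Convert cant: e = 70.2 mm = 0.0702 m
V_ms = sqrt(0.0702 * 9.81 * 2810 / 1.435)
V_ms = sqrt(1348.52977) = 36.7223 m/s
V = 36.7223 * 3.6 = 132.2 km/h

132.2


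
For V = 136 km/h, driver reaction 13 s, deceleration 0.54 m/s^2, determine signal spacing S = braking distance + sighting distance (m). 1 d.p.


V = 136 / 3.6 = 37.7778 m/s
Braking distance = 37.7778^2 / (2*0.54) = 1321.4449 m
Sighting distance = 37.7778 * 13 = 491.1111 m
S = 1321.4449 + 491.1111 = 1812.6 m

1812.6


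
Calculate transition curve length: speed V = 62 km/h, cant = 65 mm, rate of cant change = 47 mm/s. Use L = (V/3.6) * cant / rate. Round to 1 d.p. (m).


Convert speed: V = 62 / 3.6 = 17.2222 m/s
L = 17.2222 * 65 / 47
L = 1119.4444 / 47
L = 23.8 m

23.8


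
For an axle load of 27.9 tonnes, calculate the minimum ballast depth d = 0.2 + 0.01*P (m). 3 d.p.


d = 0.2 + 0.01 * 27.9
d = 0.2 + 0.279
d = 0.479 m

0.479


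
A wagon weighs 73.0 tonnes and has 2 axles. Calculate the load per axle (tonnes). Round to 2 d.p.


Load per axle = total weight / number of axles
Load = 73.0 / 2
Load = 36.50 tonnes

36.50


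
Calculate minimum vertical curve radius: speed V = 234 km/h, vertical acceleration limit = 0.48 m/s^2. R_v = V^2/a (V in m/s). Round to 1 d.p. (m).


Convert speed: V = 234 / 3.6 = 65.0 m/s
V^2 = 4225.0 m^2/s^2
R_v = 4225.0 / 0.48
R_v = 8802.1 m

8802.1


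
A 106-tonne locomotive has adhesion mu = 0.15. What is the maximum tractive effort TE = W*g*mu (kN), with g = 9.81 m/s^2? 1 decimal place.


TE_max = W * g * mu
TE_max = 106 * 9.81 * 0.15
TE_max = 1039.86 * 0.15
TE_max = 156.0 kN

156.0


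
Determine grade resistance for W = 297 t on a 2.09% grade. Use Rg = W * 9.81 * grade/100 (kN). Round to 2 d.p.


Rg = W * 9.81 * grade / 100
Rg = 297 * 9.81 * 2.09 / 100
Rg = 2913.57 * 0.0209
Rg = 60.89 kN

60.89


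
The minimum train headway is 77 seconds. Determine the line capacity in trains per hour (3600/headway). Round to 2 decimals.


Capacity = 3600 / headway
Capacity = 3600 / 77
Capacity = 46.75 trains/hour

46.75


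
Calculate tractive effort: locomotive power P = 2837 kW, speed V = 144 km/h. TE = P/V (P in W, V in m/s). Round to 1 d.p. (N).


Convert: P = 2837 kW = 2837000 W
V = 144 / 3.6 = 40.0 m/s
TE = 2837000 / 40.0
TE = 70925.0 N

70925.0


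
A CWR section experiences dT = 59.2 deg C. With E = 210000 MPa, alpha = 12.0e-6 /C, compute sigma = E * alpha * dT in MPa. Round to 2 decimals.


sigma = E * alpha * dT
sigma = 210000 * 12.0e-6 * 59.2
sigma = 2.52 * 59.2
sigma = 149.18 MPa

149.18


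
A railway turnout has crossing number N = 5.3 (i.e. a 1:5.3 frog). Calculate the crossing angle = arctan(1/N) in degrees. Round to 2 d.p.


1/N = 1/5.3 = 0.188679
angle = arctan(0.188679) = 0.186487 rad
angle = 0.186487 * 180/pi = 10.68 degrees

10.68


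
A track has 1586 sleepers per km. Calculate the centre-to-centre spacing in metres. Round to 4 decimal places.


Spacing = 1000 m / number of sleepers
Spacing = 1000 / 1586
Spacing = 0.6305 m

0.6305


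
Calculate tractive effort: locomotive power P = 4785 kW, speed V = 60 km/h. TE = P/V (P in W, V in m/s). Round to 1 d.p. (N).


Convert: P = 4785 kW = 4785000 W
V = 60 / 3.6 = 16.6667 m/s
TE = 4785000 / 16.6667
TE = 287100.0 N

287100.0


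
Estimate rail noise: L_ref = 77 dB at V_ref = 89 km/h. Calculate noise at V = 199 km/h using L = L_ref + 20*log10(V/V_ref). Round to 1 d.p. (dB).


V/V_ref = 199 / 89 = 2.235955
log10(2.235955) = 0.349463
20 * 0.349463 = 6.9893
L = 77 + 6.9893 = 84.0 dB

84.0


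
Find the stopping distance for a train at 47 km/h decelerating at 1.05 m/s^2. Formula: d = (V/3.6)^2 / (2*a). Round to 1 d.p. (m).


Convert speed: V = 47 / 3.6 = 13.0556 m/s
V^2 = 170.4475
d = 170.4475 / (2 * 1.05)
d = 170.4475 / 2.1
d = 81.2 m

81.2


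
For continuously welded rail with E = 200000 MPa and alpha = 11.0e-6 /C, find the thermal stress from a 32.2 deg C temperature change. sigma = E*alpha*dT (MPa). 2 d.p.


sigma = E * alpha * dT
sigma = 200000 * 11.0e-6 * 32.2
sigma = 2.2 * 32.2
sigma = 70.84 MPa

70.84


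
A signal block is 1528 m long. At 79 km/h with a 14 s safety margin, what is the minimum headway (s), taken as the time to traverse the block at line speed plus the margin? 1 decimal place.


V = 79 / 3.6 = 21.9444 m/s
Block traversal time = 1528 / 21.9444 = 69.6304 s
Headway = 69.6304 + 14
Headway = 83.6 s

83.6


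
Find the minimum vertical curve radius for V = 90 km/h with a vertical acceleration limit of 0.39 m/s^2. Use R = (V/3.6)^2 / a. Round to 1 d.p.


Convert speed: V = 90 / 3.6 = 25.0 m/s
V^2 = 625.0 m^2/s^2
R_v = 625.0 / 0.39
R_v = 1602.6 m

1602.6


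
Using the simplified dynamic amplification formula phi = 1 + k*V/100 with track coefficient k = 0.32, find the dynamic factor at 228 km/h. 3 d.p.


phi = 1 + k * V / 100
phi = 1 + 0.32 * 228 / 100
phi = 1 + 0.7296
phi = 1.730

1.730


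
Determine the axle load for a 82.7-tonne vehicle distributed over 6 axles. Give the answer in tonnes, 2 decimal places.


Load per axle = total weight / number of axles
Load = 82.7 / 6
Load = 13.78 tonnes

13.78


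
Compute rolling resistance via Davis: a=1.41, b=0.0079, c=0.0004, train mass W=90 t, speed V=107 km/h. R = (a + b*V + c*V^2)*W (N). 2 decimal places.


b*V = 0.0079 * 107 = 0.8453
c*V^2 = 0.0004 * 11449 = 4.5796
R_per_t = 1.41 + 0.8453 + 4.5796 = 6.8349 N/t
R_total = 6.8349 * 90 = 615.14 N

615.14


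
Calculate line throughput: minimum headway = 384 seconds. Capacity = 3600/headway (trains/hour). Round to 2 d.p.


Capacity = 3600 / headway
Capacity = 3600 / 384
Capacity = 9.38 trains/hour

9.38


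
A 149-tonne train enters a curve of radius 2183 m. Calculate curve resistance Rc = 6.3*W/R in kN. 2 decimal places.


Rc = 6.3 * W / R
Rc = 6.3 * 149 / 2183
Rc = 938.7 / 2183
Rc = 0.43 kN

0.43


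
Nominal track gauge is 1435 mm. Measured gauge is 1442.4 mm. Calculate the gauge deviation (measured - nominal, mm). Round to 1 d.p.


Deviation = measured - nominal
Deviation = 1442.4 - 1435
Deviation = 7.4 mm

7.4


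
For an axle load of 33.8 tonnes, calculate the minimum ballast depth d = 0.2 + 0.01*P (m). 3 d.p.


d = 0.2 + 0.01 * 33.8
d = 0.2 + 0.338
d = 0.538 m

0.538


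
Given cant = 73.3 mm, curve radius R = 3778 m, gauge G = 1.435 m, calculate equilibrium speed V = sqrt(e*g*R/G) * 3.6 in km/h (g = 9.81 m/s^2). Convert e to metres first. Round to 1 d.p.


Convert cant: e = 73.3 mm = 0.0733 m
V_ms = sqrt(0.0733 * 9.81 * 3778 / 1.435)
V_ms = sqrt(1893.14132) = 43.5102 m/s
V = 43.5102 * 3.6 = 156.6 km/h

156.6


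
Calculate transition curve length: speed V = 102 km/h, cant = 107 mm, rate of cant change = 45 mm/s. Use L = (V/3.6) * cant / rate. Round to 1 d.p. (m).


Convert speed: V = 102 / 3.6 = 28.3333 m/s
L = 28.3333 * 107 / 45
L = 3031.6667 / 45
L = 67.4 m

67.4


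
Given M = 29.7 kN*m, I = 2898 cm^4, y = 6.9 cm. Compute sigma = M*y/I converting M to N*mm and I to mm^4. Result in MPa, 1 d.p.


Convert units:
M = 29.7 kN*m = 29700000 N*mm
y = 6.9 cm = 69 mm
I = 2898 cm^4 = 28980000 mm^4
sigma = 29700000 * 69 / 28980000
sigma = 70.7 MPa

70.7


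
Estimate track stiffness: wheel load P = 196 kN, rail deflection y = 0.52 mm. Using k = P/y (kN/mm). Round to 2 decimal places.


Track stiffness k = P / y
k = 196 / 0.52
k = 376.92 kN/mm

376.92


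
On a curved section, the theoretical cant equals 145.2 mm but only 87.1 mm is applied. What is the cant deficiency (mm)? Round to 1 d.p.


Cant deficiency = equilibrium cant - actual cant
CD = 145.2 - 87.1
CD = 58.1 mm

58.1


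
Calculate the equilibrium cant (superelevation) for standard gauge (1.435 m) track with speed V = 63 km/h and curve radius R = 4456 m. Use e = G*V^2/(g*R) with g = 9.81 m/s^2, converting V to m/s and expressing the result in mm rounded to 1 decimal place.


Convert speed: V = 63 / 3.6 = 17.5 m/s
Apply formula: e = 1.435 * 17.5^2 / (9.81 * 4456)
e = 1.435 * 306.25 / 43713.36
e = 0.010053 m = 10.1 mm

10.1


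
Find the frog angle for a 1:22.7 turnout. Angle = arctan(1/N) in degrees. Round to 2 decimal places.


1/N = 1/22.7 = 0.044053
angle = arctan(0.044053) = 0.044024 rad
angle = 0.044024 * 180/pi = 2.52 degrees

2.52


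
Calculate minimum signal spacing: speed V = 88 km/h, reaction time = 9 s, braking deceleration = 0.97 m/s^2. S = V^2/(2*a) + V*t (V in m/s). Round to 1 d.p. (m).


V = 88 / 3.6 = 24.4444 m/s
Braking distance = 24.4444^2 / (2*0.97) = 308.0056 m
Sighting distance = 24.4444 * 9 = 220.0 m
S = 308.0056 + 220.0 = 528.0 m

528.0


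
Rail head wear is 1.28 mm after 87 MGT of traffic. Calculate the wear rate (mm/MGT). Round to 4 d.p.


Wear rate = total wear / cumulative tonnage
Rate = 1.28 / 87
Rate = 0.0147 mm/MGT

0.0147


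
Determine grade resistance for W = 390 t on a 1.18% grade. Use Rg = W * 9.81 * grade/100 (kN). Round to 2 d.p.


Rg = W * 9.81 * grade / 100
Rg = 390 * 9.81 * 1.18 / 100
Rg = 3825.9 * 0.0118
Rg = 45.15 kN

45.15


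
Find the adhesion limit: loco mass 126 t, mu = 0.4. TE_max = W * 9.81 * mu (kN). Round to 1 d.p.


TE_max = W * g * mu
TE_max = 126 * 9.81 * 0.4
TE_max = 1236.06 * 0.4
TE_max = 494.4 kN

494.4


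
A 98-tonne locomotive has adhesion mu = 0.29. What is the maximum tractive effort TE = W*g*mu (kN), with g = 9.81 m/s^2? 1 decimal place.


TE_max = W * g * mu
TE_max = 98 * 9.81 * 0.29
TE_max = 961.38 * 0.29
TE_max = 278.8 kN

278.8


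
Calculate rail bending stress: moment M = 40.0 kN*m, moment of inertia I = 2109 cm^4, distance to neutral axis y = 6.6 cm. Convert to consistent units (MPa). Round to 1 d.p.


Convert units:
M = 40.0 kN*m = 40000000 N*mm
y = 6.6 cm = 66 mm
I = 2109 cm^4 = 21090000 mm^4
sigma = 40000000 * 66 / 21090000
sigma = 125.2 MPa

125.2


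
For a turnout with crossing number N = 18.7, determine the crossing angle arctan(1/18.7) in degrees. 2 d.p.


1/N = 1/18.7 = 0.053476
angle = arctan(0.053476) = 0.053425 rad
angle = 0.053425 * 180/pi = 3.06 degrees

3.06


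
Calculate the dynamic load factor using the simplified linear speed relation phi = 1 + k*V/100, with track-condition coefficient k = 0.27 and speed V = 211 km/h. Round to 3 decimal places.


phi = 1 + k * V / 100
phi = 1 + 0.27 * 211 / 100
phi = 1 + 0.5697
phi = 1.570

1.570


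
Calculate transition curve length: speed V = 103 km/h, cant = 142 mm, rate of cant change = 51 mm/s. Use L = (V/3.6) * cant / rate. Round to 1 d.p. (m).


Convert speed: V = 103 / 3.6 = 28.6111 m/s
L = 28.6111 * 142 / 51
L = 4062.7778 / 51
L = 79.7 m

79.7


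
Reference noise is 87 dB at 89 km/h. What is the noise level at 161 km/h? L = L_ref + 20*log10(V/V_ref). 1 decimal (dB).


V/V_ref = 161 / 89 = 1.808989
log10(1.808989) = 0.257436
20 * 0.257436 = 5.1487
L = 87 + 5.1487 = 92.1 dB

92.1


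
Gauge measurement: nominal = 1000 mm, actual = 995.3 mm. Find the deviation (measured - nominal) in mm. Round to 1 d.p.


Deviation = measured - nominal
Deviation = 995.3 - 1000
Deviation = -4.7 mm

-4.7


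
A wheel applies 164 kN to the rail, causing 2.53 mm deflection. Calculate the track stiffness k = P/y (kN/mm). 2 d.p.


Track stiffness k = P / y
k = 164 / 2.53
k = 64.82 kN/mm

64.82


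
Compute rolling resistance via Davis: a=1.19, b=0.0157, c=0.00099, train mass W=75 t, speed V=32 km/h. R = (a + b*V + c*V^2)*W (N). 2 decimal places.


b*V = 0.0157 * 32 = 0.5024
c*V^2 = 0.00099 * 1024 = 1.01376
R_per_t = 1.19 + 0.5024 + 1.01376 = 2.70616 N/t
R_total = 2.70616 * 75 = 202.96 N

202.96


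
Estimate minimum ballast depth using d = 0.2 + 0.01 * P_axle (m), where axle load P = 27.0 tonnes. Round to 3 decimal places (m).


d = 0.2 + 0.01 * 27.0
d = 0.2 + 0.27
d = 0.470 m

0.470


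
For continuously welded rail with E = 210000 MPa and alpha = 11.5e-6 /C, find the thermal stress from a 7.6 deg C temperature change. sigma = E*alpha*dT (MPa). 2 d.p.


sigma = E * alpha * dT
sigma = 210000 * 11.5e-6 * 7.6
sigma = 2.415 * 7.6
sigma = 18.35 MPa

18.35


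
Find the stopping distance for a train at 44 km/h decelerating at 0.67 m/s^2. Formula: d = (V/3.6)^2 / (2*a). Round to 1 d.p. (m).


Convert speed: V = 44 / 3.6 = 12.2222 m/s
V^2 = 149.3827
d = 149.3827 / (2 * 0.67)
d = 149.3827 / 1.34
d = 111.5 m

111.5


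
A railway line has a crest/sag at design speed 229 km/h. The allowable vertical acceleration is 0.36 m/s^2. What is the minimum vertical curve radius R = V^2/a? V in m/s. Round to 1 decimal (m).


Convert speed: V = 229 / 3.6 = 63.6111 m/s
V^2 = 4046.3735 m^2/s^2
R_v = 4046.3735 / 0.36
R_v = 11239.9 m

11239.9


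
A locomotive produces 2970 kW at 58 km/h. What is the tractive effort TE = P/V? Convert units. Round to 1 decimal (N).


Convert: P = 2970 kW = 2970000 W
V = 58 / 3.6 = 16.1111 m/s
TE = 2970000 / 16.1111
TE = 184344.8 N

184344.8


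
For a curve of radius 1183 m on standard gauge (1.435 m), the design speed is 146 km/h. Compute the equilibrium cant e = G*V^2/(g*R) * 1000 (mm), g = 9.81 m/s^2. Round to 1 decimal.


Convert speed: V = 146 / 3.6 = 40.5556 m/s
Apply formula: e = 1.435 * 40.5556^2 / (9.81 * 1183)
e = 1.435 * 1644.7531 / 11605.23
e = 0.203376 m = 203.4 mm

203.4


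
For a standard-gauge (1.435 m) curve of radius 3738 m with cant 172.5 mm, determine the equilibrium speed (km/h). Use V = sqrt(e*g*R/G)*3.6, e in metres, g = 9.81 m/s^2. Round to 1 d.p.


Convert cant: e = 172.5 mm = 0.1725 m
V_ms = sqrt(0.1725 * 9.81 * 3738 / 1.435)
V_ms = sqrt(4408.039756) = 66.3931 m/s
V = 66.3931 * 3.6 = 239.0 km/h

239.0


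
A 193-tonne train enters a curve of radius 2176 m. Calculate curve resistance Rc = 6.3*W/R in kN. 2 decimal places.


Rc = 6.3 * W / R
Rc = 6.3 * 193 / 2176
Rc = 1215.9 / 2176
Rc = 0.56 kN

0.56
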